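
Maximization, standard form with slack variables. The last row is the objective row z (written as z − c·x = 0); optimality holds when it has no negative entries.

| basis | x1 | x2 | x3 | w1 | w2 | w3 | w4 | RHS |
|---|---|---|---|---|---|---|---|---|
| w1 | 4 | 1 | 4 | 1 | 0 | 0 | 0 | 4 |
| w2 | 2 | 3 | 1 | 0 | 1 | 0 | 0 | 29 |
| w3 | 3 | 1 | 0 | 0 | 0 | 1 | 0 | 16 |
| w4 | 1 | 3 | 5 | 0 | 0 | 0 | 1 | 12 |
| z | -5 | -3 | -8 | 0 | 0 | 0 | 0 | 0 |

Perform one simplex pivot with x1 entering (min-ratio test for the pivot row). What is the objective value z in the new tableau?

Ratio test on column x1 — row 1: 4/4 = 1; row 2: 29/2 = 29/2; row 3: 16/3 = 16/3; row 4: 12/1 = 12. Minimum is 1 at row 1 (w1 leaves); pivot element 4.
Pivot on row 1; the z-row RHS becomes 0 − (-5)·1 = 5.

5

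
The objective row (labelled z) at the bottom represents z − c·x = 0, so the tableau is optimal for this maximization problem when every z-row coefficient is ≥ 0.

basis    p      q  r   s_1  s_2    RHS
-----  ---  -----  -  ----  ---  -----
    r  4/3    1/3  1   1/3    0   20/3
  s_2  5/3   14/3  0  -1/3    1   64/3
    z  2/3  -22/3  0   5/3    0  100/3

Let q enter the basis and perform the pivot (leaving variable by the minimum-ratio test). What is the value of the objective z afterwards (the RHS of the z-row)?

468/7

Ratio test on column q — row 1: (20/3)/(1/3) = 20; row 2: (64/3)/(14/3) = 32/7. Minimum is 32/7 at row 2 (s_2 leaves); pivot element 14/3.
Pivot on row 2; the z-row RHS becomes 100/3 − (-22/3)·(32/7) = 468/7.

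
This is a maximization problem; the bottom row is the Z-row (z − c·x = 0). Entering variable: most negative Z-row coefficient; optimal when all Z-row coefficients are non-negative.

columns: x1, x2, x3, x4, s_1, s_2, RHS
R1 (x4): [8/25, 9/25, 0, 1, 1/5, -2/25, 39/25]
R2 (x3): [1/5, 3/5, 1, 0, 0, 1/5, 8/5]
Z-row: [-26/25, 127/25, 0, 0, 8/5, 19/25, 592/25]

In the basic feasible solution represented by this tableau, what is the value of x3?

x3 is basic (row 2); its value is the RHS of that row, 8/5.

8/5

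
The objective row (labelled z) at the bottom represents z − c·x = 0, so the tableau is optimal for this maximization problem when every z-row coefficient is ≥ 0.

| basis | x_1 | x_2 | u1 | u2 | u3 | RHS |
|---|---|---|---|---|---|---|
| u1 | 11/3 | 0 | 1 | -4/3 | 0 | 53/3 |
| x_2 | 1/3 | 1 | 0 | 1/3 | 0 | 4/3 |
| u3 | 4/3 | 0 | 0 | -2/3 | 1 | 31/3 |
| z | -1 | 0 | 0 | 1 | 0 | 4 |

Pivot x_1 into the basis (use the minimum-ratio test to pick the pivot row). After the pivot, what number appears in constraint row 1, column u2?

-5

Ratio test on column x_1 — row 1: (53/3)/(11/3) = 53/11; row 2: (4/3)/(1/3) = 4; row 3: (31/3)/(4/3) = 31/4. Minimum is 4 at row 2 (x_2 leaves); pivot element 1/3.
Divide row 2 by 1/3; eliminate column x_1 from the other rows.
Row 1 update in column u2: -4/3 − (11/3)·1 = -5.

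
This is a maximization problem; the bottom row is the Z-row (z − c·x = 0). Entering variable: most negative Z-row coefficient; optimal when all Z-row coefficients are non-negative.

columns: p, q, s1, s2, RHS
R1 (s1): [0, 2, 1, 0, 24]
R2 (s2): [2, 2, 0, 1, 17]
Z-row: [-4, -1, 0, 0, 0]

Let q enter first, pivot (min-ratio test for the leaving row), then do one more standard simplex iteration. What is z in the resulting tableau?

34

Ratio test on column q — row 1: 24/2 = 12; row 2: 17/2 = 17/2. Minimum is 17/2 at row 2 (s2 leaves); pivot element 2.
Pivot on row 2; the Z-row RHS becomes 0 − (-1)·(17/2) = 17/2.
Next entering variable (most negative Z-row entry -3): p.
Ratio test on column p — row 1: entry -2 ≤ 0; row 2: (17/2)/1 = 17/2. Minimum is 17/2 at row 2 (q leaves); pivot element 1.
After the second pivot the Z-row RHS is 17/2 − (-3)·(17/2) = 34.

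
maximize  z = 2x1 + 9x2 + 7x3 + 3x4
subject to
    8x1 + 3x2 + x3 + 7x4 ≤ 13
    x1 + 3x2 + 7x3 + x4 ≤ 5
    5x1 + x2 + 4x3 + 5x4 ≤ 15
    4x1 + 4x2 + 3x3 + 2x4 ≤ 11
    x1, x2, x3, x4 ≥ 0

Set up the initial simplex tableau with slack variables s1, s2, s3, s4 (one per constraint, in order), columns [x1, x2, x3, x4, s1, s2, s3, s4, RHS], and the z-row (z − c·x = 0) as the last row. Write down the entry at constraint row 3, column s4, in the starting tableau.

0

Slack s4 belongs to constraint 4; its column is the unit vector e_4, so the entry in row 3 is 0.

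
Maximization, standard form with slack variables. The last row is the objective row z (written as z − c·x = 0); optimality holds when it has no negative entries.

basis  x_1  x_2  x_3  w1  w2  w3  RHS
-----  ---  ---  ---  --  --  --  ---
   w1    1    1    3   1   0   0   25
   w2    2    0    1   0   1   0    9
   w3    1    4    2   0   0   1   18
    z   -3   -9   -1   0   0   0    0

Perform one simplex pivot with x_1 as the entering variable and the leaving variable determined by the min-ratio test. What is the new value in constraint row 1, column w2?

-1/2

Ratio test on column x_1 — row 1: 25/1 = 25; row 2: 9/2 = 9/2; row 3: 18/1 = 18. Minimum is 9/2 at row 2 (w2 leaves); pivot element 2.
Divide row 2 by 2; eliminate column x_1 from the other rows.
Row 1 update in column w2: 0 − 1·(1/2) = -1/2.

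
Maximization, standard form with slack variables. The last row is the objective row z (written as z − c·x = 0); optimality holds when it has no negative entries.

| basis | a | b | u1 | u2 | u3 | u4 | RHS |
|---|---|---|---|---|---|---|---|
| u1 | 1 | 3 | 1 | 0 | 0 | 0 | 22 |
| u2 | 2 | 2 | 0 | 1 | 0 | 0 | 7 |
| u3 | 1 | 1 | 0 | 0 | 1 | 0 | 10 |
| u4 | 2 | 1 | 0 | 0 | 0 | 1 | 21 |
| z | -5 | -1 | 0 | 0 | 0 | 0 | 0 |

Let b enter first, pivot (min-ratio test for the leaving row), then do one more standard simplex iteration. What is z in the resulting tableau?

35/2

Ratio test on column b — row 1: 22/3 = 22/3; row 2: 7/2 = 7/2; row 3: 10/1 = 10; row 4: 21/1 = 21. Minimum is 7/2 at row 2 (u2 leaves); pivot element 2.
Pivot on row 2; the z-row RHS becomes 0 − (-1)·(7/2) = 7/2.
Next entering variable (most negative z-row entry -4): a.
Ratio test on column a — row 1: entry -2 ≤ 0; row 2: (7/2)/1 = 7/2; row 3: entry 0 ≤ 0; row 4: (35/2)/1 = 35/2. Minimum is 7/2 at row 2 (b leaves); pivot element 1.
After the second pivot the z-row RHS is 7/2 − (-4)·(7/2) = 35/2.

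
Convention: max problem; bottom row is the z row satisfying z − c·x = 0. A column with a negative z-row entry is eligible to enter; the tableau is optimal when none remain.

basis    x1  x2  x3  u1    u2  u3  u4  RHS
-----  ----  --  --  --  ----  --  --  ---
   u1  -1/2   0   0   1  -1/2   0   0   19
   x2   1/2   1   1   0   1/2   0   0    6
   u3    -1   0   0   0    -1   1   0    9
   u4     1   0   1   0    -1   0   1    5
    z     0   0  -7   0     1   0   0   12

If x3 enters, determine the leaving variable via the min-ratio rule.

u4

Column x3 entries and ratios — u1: 0 ≤ 0, skip; x2: 6/1 = 6; u3: 0 ≤ 0, skip; u4: 5/1 = 5.
Smallest ratio is 5 in the row of u4, so u4 leaves.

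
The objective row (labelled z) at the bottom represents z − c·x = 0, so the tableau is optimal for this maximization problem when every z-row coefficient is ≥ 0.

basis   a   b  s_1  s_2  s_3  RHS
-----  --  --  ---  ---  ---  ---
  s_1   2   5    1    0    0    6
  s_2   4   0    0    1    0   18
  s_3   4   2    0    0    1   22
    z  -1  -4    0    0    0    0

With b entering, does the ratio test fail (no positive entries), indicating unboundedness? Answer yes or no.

no

Column b has positive entries in row(s) 1, 3, so the ratio test bounds it — not unbounded.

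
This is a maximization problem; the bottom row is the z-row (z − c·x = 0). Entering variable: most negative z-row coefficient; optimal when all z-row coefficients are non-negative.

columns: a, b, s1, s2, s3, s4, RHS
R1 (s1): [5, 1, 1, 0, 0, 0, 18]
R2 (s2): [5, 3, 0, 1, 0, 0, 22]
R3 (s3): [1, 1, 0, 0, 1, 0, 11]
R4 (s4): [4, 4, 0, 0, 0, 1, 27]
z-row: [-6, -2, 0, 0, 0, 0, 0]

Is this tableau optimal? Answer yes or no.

no

The z-row has a negative entry -6 in column a, so it is not optimal.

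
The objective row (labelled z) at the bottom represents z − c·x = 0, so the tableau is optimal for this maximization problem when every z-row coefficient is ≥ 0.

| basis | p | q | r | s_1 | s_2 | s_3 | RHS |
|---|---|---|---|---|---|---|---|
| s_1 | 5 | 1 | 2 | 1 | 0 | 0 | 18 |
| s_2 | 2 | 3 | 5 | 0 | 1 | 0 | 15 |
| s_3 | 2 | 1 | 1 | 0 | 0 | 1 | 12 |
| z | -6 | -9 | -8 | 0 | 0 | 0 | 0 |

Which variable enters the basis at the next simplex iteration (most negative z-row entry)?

q

Negative z-row entries: p: -6, q: -9, r: -8.
The most negative is -9 in column q, so q enters.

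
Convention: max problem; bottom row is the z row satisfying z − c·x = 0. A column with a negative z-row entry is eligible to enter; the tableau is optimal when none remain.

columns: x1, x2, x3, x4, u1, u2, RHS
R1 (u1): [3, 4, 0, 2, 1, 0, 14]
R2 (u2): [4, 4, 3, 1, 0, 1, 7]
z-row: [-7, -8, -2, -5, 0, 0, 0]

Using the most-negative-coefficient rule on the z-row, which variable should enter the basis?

Negative z-row entries: x1: -7, x2: -8, x3: -2, x4: -5.
The most negative is -8 in column x2, so x2 enters.

x2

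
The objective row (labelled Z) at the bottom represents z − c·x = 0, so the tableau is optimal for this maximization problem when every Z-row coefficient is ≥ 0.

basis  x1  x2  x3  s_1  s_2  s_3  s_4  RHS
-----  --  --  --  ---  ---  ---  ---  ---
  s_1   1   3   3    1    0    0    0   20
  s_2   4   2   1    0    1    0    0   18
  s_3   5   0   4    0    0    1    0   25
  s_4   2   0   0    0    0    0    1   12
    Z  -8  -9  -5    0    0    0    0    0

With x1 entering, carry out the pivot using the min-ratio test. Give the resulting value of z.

Ratio test on column x1 — row 1: 20/1 = 20; row 2: 18/4 = 9/2; row 3: 25/5 = 5; row 4: 12/2 = 6. Minimum is 9/2 at row 2 (s_2 leaves); pivot element 4.
Pivot on row 2; the Z-row RHS becomes 0 − (-8)·(9/2) = 36.

36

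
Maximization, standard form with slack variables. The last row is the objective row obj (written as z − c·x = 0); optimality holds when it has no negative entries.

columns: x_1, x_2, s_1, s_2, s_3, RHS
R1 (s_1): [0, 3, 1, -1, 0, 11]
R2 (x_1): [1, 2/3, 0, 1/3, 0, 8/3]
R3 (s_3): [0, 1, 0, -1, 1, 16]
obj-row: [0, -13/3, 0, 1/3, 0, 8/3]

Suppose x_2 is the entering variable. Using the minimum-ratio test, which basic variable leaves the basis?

Column x_2 entries and ratios — s_1: 11/3 = 11/3; x_1: (8/3)/(2/3) = 4; s_3: 16/1 = 16.
Smallest ratio is 11/3 in the row of s_1, so s_1 leaves.

s_1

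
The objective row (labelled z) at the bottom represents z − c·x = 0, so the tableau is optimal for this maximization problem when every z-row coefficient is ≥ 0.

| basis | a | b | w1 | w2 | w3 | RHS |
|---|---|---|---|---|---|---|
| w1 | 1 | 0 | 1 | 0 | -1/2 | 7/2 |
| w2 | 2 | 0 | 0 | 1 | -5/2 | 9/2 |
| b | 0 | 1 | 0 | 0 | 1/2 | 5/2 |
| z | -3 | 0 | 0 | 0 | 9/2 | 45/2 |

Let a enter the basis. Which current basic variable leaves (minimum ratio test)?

Column a entries and ratios — w1: (7/2)/1 = 7/2; w2: (9/2)/2 = 9/4; b: 0 ≤ 0, skip.
Smallest ratio is 9/4 in the row of w2, so w2 leaves.

w2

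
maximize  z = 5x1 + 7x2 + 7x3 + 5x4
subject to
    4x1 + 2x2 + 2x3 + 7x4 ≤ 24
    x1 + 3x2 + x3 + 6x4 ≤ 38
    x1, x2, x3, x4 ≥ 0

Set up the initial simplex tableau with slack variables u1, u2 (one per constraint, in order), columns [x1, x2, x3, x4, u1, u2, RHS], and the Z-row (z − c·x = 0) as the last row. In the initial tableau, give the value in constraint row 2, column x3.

Constraint 2 has coefficient 1 on x3.

1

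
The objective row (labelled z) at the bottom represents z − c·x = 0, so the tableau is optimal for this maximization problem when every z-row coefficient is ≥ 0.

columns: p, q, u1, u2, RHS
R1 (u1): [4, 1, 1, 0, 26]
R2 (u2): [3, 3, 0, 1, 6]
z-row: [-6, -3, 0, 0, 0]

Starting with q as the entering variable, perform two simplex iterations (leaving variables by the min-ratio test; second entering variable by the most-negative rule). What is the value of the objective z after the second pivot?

Ratio test on column q — row 1: 26/1 = 26; row 2: 6/3 = 2. Minimum is 2 at row 2 (u2 leaves); pivot element 3.
Pivot on row 2; the z-row RHS becomes 0 − (-3)·2 = 6.
Next entering variable (most negative z-row entry -3): p.
Ratio test on column p — row 1: 24/3 = 8; row 2: 2/1 = 2. Minimum is 2 at row 2 (q leaves); pivot element 1.
After the second pivot the z-row RHS is 6 − (-3)·2 = 12.

12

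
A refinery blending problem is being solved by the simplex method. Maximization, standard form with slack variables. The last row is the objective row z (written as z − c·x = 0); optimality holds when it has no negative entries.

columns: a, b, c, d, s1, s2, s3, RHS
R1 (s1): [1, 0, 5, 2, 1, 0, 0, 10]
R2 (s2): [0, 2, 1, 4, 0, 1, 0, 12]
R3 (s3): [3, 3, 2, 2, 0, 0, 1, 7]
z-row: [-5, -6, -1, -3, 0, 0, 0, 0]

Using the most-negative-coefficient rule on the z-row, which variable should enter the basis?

b

Negative z-row entries: a: -5, b: -6, c: -1, d: -3.
The most negative is -6 in column b, so b enters.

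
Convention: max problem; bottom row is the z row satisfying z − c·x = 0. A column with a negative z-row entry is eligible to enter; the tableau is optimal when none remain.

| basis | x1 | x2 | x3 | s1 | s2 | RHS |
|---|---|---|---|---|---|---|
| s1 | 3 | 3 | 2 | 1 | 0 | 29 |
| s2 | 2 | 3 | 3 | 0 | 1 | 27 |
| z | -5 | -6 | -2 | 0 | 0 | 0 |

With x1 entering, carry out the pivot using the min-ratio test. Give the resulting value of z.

145/3

Ratio test on column x1 — row 1: 29/3 = 29/3; row 2: 27/2 = 27/2. Minimum is 29/3 at row 1 (s1 leaves); pivot element 3.
Pivot on row 1; the z-row RHS becomes 0 − (-5)·(29/3) = 145/3.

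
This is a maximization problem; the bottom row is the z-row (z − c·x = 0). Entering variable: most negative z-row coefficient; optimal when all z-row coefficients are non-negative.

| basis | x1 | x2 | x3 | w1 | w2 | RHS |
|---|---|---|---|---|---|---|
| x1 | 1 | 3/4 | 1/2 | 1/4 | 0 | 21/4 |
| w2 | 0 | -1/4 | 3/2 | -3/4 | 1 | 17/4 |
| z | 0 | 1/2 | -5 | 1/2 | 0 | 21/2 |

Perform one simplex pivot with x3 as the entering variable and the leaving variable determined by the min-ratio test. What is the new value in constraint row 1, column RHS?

Ratio test on column x3 — row 1: (21/4)/(1/2) = 21/2; row 2: (17/4)/(3/2) = 17/6. Minimum is 17/6 at row 2 (w2 leaves); pivot element 3/2.
Divide row 2 by 3/2; eliminate column x3 from the other rows.
Row 1 update in column RHS: 21/4 − (1/2)·(17/6) = 23/6.

23/6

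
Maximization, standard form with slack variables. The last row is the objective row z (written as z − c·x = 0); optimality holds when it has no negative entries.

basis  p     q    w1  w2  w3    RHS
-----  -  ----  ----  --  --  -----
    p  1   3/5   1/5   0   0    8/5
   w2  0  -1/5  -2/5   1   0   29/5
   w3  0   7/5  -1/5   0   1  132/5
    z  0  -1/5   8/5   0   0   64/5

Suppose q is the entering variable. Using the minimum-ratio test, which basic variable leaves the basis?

p

Column q entries and ratios — p: (8/5)/(3/5) = 8/3; w2: -1/5 ≤ 0, skip; w3: (132/5)/(7/5) = 132/7.
Smallest ratio is 8/3 in the row of p, so p leaves.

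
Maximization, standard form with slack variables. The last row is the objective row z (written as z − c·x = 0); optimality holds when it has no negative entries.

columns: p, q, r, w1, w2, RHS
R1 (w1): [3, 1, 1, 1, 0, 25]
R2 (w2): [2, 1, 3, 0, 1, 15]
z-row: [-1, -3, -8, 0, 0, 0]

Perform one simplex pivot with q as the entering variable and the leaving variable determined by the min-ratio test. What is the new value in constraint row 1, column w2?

Ratio test on column q — row 1: 25/1 = 25; row 2: 15/1 = 15. Minimum is 15 at row 2 (w2 leaves); pivot element 1.
Divide row 2 by 1; eliminate column q from the other rows.
Row 1 update in column w2: 0 − 1·1 = -1.

-1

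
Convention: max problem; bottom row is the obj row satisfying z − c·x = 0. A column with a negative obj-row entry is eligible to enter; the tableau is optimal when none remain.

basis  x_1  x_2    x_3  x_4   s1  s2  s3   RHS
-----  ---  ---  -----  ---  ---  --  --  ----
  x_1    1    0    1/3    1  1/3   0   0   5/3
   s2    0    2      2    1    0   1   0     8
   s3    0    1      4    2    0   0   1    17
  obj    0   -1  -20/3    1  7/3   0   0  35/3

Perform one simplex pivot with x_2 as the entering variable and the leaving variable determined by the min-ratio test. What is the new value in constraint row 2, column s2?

1/2

Ratio test on column x_2 — row 1: entry 0 ≤ 0; row 2: 8/2 = 4; row 3: 17/1 = 17. Minimum is 4 at row 2 (s2 leaves); pivot element 2.
Divide row 2 by 2; eliminate column x_2 from the other rows.
In the new row 2, the s2 entry is the old entry divided by the pivot: 1/2 = 1/2.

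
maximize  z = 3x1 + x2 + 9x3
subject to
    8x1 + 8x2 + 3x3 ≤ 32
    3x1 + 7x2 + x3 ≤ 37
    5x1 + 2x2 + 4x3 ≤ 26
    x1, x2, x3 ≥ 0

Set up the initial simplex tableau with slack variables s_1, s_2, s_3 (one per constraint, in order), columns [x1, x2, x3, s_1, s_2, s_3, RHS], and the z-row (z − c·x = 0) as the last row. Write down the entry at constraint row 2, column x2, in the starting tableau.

7

Constraint 2 has coefficient 7 on x2.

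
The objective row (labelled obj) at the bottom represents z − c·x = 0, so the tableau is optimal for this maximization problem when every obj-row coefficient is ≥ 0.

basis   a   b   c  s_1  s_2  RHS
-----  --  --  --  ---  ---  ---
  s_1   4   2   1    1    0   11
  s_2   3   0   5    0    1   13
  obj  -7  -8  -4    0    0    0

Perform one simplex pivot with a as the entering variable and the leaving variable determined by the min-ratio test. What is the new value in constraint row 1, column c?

1/4

Ratio test on column a — row 1: 11/4 = 11/4; row 2: 13/3 = 13/3. Minimum is 11/4 at row 1 (s_1 leaves); pivot element 4.
Divide row 1 by 4; eliminate column a from the other rows.
In the new row 1, the c entry is the old entry divided by the pivot: 1/4 = 1/4.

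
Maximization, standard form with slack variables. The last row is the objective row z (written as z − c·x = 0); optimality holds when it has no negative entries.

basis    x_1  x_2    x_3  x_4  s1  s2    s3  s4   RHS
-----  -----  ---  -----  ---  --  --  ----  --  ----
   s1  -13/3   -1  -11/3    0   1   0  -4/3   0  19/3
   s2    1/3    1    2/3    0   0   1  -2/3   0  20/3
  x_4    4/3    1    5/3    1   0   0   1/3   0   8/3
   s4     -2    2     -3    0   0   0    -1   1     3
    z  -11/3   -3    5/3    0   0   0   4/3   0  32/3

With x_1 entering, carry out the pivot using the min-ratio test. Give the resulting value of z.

Ratio test on column x_1 — row 1: entry -13/3 ≤ 0; row 2: (20/3)/(1/3) = 20; row 3: (8/3)/(4/3) = 2; row 4: entry -2 ≤ 0. Minimum is 2 at row 3 (x_4 leaves); pivot element 4/3.
Pivot on row 3; the z-row RHS becomes 32/3 − (-11/3)·2 = 18.

18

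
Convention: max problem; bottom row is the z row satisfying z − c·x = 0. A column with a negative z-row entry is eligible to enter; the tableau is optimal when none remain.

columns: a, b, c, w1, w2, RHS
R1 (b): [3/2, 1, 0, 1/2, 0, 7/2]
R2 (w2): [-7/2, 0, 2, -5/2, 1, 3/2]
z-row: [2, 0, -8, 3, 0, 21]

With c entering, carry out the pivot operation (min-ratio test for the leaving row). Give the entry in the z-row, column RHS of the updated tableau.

Ratio test on column c — row 1: entry 0 ≤ 0; row 2: (3/2)/2 = 3/4. Minimum is 3/4 at row 2 (w2 leaves); pivot element 2.
Divide row 2 by 2; eliminate column c from the other rows.
z-row update in column RHS: 21 − (-8)·(3/4) = 27.

27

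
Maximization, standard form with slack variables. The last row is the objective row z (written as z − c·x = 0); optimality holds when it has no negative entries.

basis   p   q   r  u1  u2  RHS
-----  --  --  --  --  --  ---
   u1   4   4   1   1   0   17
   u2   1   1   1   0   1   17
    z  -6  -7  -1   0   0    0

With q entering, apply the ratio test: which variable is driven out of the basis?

Column q entries and ratios — u1: 17/4 = 17/4; u2: 17/1 = 17.
Smallest ratio is 17/4 in the row of u1, so u1 leaves.

u1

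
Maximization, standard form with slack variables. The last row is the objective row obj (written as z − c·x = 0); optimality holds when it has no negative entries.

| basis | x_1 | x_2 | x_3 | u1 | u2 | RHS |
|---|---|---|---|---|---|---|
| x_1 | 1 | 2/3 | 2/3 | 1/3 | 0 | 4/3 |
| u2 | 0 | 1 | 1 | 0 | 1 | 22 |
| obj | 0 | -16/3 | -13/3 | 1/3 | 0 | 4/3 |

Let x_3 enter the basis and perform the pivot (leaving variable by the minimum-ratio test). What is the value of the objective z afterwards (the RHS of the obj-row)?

10

Ratio test on column x_3 — row 1: (4/3)/(2/3) = 2; row 2: 22/1 = 22. Minimum is 2 at row 1 (x_1 leaves); pivot element 2/3.
Pivot on row 1; the obj-row RHS becomes 4/3 − (-13/3)·2 = 10.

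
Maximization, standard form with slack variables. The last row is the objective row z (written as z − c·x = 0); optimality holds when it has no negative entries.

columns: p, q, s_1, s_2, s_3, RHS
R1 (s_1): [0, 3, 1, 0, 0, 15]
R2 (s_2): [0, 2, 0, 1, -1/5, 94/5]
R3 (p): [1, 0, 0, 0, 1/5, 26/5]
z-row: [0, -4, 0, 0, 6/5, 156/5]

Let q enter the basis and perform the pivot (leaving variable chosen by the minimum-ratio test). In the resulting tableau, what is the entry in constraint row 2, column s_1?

Ratio test on column q — row 1: 15/3 = 5; row 2: (94/5)/2 = 47/5; row 3: entry 0 ≤ 0. Minimum is 5 at row 1 (s_1 leaves); pivot element 3.
Divide row 1 by 3; eliminate column q from the other rows.
Row 2 update in column s_1: 0 − 2·(1/3) = -2/3.

-2/3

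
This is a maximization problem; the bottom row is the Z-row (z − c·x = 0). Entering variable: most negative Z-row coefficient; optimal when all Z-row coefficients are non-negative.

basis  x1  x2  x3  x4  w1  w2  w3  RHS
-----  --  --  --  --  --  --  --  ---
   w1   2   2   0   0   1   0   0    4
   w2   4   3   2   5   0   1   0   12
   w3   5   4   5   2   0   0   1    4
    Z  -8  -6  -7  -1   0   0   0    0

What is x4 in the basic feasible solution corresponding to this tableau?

0

x4 is not in the basis, so in the current basic feasible solution x4 = 0.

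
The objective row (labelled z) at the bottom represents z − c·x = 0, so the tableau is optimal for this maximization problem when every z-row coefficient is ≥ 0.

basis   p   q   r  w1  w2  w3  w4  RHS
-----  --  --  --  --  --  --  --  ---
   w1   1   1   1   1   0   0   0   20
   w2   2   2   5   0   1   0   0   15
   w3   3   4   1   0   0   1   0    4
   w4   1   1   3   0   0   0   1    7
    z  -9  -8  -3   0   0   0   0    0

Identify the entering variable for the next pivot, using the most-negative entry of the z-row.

Negative z-row entries: p: -9, q: -8, r: -3.
The most negative is -9 in column p, so p enters.

p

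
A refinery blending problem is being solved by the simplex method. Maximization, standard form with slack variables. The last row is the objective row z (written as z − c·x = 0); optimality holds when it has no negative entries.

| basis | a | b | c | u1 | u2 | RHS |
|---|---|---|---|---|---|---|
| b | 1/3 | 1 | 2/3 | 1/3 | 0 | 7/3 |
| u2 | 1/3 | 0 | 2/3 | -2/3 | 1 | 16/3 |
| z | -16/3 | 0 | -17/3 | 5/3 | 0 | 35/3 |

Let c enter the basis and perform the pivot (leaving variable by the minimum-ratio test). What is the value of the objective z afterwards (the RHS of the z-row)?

63/2

Ratio test on column c — row 1: (7/3)/(2/3) = 7/2; row 2: (16/3)/(2/3) = 8. Minimum is 7/2 at row 1 (b leaves); pivot element 2/3.
Pivot on row 1; the z-row RHS becomes 35/3 − (-17/3)·(7/2) = 63/2.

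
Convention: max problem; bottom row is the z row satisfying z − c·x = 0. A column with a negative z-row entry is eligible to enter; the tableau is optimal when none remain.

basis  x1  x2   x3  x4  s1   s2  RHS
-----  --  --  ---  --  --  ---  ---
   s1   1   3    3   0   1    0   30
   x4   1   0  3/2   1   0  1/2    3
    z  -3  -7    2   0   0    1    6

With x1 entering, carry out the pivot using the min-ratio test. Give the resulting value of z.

Ratio test on column x1 — row 1: 30/1 = 30; row 2: 3/1 = 3. Minimum is 3 at row 2 (x4 leaves); pivot element 1.
Pivot on row 2; the z-row RHS becomes 6 − (-3)·3 = 15.

15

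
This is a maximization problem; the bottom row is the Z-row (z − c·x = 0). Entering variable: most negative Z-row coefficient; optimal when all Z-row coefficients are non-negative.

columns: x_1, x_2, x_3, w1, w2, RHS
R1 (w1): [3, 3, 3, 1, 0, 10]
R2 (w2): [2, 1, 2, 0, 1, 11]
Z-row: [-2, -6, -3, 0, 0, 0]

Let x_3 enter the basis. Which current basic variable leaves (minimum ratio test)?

w1

Column x_3 entries and ratios — w1: 10/3 = 10/3; w2: 11/2 = 11/2.
Smallest ratio is 10/3 in the row of w1, so w1 leaves.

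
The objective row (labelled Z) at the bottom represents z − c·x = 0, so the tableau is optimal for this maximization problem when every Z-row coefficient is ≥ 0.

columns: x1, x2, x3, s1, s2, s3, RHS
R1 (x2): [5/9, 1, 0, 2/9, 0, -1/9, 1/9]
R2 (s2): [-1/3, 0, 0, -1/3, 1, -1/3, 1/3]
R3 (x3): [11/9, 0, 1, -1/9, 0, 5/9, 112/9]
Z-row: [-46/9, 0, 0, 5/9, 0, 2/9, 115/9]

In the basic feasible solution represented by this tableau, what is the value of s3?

s3 is not in the basis, so in the current basic feasible solution s3 = 0.

0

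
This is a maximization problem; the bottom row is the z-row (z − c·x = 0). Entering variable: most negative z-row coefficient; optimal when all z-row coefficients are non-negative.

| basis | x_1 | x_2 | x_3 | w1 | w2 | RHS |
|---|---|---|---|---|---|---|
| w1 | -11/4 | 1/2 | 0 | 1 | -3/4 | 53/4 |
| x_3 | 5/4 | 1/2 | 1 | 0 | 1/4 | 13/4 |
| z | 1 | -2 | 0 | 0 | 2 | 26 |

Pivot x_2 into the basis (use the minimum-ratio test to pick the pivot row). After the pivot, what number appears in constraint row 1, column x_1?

Ratio test on column x_2 — row 1: (53/4)/(1/2) = 53/2; row 2: (13/4)/(1/2) = 13/2. Minimum is 13/2 at row 2 (x_3 leaves); pivot element 1/2.
Divide row 2 by 1/2; eliminate column x_2 from the other rows.
Row 1 update in column x_1: -11/4 − (1/2)·(5/2) = -4.

-4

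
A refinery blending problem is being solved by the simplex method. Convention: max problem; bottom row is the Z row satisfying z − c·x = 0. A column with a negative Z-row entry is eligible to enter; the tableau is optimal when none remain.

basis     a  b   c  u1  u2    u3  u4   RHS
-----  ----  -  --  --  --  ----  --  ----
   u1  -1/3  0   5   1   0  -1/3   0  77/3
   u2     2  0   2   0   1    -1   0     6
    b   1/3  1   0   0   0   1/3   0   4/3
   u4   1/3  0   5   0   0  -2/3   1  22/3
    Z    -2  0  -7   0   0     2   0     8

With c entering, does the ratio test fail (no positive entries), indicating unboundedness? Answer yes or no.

no

Column c has positive entries in row(s) 1, 2, 4, so the ratio test bounds it — not unbounded.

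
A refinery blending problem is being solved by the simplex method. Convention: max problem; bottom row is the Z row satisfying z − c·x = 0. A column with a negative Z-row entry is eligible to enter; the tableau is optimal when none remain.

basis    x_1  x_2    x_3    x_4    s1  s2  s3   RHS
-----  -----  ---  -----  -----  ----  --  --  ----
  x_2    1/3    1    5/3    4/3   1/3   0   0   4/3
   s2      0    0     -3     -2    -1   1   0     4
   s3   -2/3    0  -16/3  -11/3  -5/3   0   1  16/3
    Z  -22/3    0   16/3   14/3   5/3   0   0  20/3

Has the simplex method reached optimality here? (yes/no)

The Z-row has a negative entry -22/3 in column x_1, so it is not optimal.

no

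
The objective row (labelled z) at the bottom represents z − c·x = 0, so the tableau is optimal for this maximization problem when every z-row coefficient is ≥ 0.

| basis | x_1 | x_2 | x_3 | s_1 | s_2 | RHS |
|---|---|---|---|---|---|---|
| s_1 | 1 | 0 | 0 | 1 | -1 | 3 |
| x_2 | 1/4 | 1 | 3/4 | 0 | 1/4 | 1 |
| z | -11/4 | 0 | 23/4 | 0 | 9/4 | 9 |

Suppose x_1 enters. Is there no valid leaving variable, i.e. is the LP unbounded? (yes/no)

no

Column x_1 has positive entries in row(s) 1, 2, so the ratio test bounds it — not unbounded.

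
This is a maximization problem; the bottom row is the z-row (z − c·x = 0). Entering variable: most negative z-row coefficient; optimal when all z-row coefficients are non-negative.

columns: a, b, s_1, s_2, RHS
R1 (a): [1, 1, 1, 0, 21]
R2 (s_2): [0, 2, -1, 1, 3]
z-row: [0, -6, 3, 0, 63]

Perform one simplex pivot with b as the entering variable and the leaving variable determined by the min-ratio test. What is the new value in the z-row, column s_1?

Ratio test on column b — row 1: 21/1 = 21; row 2: 3/2 = 3/2. Minimum is 3/2 at row 2 (s_2 leaves); pivot element 2.
Divide row 2 by 2; eliminate column b from the other rows.
z-row update in column s_1: 3 − (-6)·(-1/2) = 0.

0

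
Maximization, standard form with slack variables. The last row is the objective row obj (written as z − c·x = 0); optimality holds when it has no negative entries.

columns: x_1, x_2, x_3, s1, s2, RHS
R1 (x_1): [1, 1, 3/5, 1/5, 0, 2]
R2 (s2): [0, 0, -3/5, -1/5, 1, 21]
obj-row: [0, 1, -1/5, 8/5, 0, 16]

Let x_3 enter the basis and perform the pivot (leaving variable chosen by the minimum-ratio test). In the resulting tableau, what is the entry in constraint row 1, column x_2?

Ratio test on column x_3 — row 1: 2/(3/5) = 10/3; row 2: entry -3/5 ≤ 0. Minimum is 10/3 at row 1 (x_1 leaves); pivot element 3/5.
Divide row 1 by 3/5; eliminate column x_3 from the other rows.
In the new row 1, the x_2 entry is the old entry divided by the pivot: 1/(3/5) = 5/3.

5/3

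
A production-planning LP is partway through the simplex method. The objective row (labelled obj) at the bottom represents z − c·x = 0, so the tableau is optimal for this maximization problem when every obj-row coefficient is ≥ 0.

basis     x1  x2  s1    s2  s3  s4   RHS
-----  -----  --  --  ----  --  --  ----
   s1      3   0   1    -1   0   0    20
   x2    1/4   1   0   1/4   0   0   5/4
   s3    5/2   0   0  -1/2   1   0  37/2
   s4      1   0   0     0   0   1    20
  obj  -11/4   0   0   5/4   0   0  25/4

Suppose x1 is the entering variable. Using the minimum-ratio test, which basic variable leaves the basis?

Column x1 entries and ratios — s1: 20/3 = 20/3; x2: (5/4)/(1/4) = 5; s3: (37/2)/(5/2) = 37/5; s4: 20/1 = 20.
Smallest ratio is 5 in the row of x2, so x2 leaves.

x2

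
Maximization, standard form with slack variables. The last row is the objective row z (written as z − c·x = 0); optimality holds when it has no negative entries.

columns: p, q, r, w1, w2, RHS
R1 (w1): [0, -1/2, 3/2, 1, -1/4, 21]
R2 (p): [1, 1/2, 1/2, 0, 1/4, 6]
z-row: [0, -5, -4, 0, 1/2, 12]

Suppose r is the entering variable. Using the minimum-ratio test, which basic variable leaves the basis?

Column r entries and ratios — w1: 21/(3/2) = 14; p: 6/(1/2) = 12.
Smallest ratio is 12 in the row of p, so p leaves.

p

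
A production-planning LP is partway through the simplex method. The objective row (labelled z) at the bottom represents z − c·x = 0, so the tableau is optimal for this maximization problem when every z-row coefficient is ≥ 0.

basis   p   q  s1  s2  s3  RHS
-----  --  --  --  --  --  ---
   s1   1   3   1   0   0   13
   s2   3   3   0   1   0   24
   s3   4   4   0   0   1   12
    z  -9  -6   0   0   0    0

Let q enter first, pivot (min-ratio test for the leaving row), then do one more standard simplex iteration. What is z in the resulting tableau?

27

Ratio test on column q — row 1: 13/3 = 13/3; row 2: 24/3 = 8; row 3: 12/4 = 3. Minimum is 3 at row 3 (s3 leaves); pivot element 4.
Pivot on row 3; the z-row RHS becomes 0 − (-6)·3 = 18.
Next entering variable (most negative z-row entry -3): p.
Ratio test on column p — row 1: entry -2 ≤ 0; row 2: entry 0 ≤ 0; row 3: 3/1 = 3. Minimum is 3 at row 3 (q leaves); pivot element 1.
After the second pivot the z-row RHS is 18 − (-3)·3 = 27.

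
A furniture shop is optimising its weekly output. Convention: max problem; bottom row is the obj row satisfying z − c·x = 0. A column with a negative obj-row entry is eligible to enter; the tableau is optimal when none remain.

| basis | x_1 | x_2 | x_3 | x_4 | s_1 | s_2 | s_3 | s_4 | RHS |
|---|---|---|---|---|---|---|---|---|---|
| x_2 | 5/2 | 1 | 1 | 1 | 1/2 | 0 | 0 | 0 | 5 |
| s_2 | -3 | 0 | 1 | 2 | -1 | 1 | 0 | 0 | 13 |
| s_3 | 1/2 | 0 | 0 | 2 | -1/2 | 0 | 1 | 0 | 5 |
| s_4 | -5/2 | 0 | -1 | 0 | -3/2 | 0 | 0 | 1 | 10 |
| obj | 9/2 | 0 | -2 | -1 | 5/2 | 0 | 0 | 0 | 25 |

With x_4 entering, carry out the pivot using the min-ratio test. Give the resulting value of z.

Ratio test on column x_4 — row 1: 5/1 = 5; row 2: 13/2 = 13/2; row 3: 5/2 = 5/2; row 4: entry 0 ≤ 0. Minimum is 5/2 at row 3 (s_3 leaves); pivot element 2.
Pivot on row 3; the obj-row RHS becomes 25 − (-1)·(5/2) = 55/2.

55/2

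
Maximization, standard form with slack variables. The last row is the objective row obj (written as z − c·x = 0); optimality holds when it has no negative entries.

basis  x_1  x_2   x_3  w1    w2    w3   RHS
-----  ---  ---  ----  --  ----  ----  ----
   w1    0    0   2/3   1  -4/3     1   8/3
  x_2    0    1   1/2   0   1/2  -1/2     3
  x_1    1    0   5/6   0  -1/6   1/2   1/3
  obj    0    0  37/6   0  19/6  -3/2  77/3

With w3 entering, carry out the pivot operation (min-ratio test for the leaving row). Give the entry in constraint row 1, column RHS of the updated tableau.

Ratio test on column w3 — row 1: (8/3)/1 = 8/3; row 2: entry -1/2 ≤ 0; row 3: (1/3)/(1/2) = 2/3. Minimum is 2/3 at row 3 (x_1 leaves); pivot element 1/2.
Divide row 3 by 1/2; eliminate column w3 from the other rows.
Row 1 update in column RHS: 8/3 − 1·(2/3) = 2.

2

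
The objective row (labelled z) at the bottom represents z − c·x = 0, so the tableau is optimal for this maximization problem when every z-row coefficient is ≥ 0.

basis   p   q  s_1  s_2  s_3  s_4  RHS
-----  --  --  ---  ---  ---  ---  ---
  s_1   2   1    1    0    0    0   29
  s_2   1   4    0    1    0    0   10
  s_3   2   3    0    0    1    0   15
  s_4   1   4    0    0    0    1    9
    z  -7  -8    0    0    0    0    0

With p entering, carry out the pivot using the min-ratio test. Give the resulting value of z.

Ratio test on column p — row 1: 29/2 = 29/2; row 2: 10/1 = 10; row 3: 15/2 = 15/2; row 4: 9/1 = 9. Minimum is 15/2 at row 3 (s_3 leaves); pivot element 2.
Pivot on row 3; the z-row RHS becomes 0 − (-7)·(15/2) = 105/2.

105/2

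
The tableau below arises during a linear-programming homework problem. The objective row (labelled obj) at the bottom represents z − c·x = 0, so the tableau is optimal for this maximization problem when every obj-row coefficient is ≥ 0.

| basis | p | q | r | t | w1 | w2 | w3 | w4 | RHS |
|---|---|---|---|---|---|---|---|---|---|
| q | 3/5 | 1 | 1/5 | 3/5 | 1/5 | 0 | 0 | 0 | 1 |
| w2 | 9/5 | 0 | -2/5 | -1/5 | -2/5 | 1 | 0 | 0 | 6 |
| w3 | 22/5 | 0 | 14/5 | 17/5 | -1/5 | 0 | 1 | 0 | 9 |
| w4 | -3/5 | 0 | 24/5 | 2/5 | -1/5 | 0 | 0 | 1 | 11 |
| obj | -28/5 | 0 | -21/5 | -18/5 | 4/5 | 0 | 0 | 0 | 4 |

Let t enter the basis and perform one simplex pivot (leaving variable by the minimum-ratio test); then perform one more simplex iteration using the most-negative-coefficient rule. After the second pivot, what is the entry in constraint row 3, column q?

Ratio test on column t — row 1: 1/(3/5) = 5/3; row 2: entry -1/5 ≤ 0; row 3: 9/(17/5) = 45/17; row 4: 11/(2/5) = 55/2. Minimum is 5/3 at row 1 (q leaves); pivot element 3/5.
Divide row 1 by 3/5; eliminate column t from the other rows.
Second iteration: most negative obj-row entry is -3 in column r, so r enters.
Ratio test on column r — row 1: (5/3)/(1/3) = 5; row 2: entry -1/3 ≤ 0; row 3: (10/3)/(5/3) = 2; row 4: (31/3)/(14/3) = 31/14. Minimum is 2 at row 3 (w3 leaves); pivot element 5/3.
Divide row 3 by 5/3; eliminate column r from the other rows.
After both pivots, the entry at constraint row 3, column q is -17/5.

-17/5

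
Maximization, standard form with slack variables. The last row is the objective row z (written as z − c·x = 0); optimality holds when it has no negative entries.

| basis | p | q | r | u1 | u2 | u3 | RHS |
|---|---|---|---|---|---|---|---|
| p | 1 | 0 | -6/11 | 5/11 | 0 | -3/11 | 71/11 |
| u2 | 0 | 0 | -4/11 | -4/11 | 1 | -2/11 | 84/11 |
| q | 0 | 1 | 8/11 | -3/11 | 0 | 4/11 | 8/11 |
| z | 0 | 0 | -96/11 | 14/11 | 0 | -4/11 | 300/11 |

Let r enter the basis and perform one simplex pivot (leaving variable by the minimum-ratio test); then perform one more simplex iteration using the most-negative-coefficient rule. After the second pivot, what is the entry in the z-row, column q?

18

Ratio test on column r — row 1: entry -6/11 ≤ 0; row 2: entry -4/11 ≤ 0; row 3: (8/11)/(8/11) = 1. Minimum is 1 at row 3 (q leaves); pivot element 8/11.
Divide row 3 by 8/11; eliminate column r from the other rows.
Second iteration: most negative z-row entry is -2 in column u1, so u1 enters.
Ratio test on column u1 — row 1: 7/(1/4) = 28; row 2: entry -1/2 ≤ 0; row 3: entry -3/8 ≤ 0. Minimum is 28 at row 1 (p leaves); pivot element 1/4.
Divide row 1 by 1/4; eliminate column u1 from the other rows.
After both pivots, the entry at the z-row, column q is 18.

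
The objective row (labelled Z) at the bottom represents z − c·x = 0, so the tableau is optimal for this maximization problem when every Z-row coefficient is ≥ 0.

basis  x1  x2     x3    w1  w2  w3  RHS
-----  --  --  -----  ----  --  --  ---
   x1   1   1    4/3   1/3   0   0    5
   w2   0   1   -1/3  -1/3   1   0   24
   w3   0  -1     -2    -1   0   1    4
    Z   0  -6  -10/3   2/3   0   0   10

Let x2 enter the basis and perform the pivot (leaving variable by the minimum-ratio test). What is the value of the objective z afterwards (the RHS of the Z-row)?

Ratio test on column x2 — row 1: 5/1 = 5; row 2: 24/1 = 24; row 3: entry -1 ≤ 0. Minimum is 5 at row 1 (x1 leaves); pivot element 1.
Pivot on row 1; the Z-row RHS becomes 10 − (-6)·5 = 40.

40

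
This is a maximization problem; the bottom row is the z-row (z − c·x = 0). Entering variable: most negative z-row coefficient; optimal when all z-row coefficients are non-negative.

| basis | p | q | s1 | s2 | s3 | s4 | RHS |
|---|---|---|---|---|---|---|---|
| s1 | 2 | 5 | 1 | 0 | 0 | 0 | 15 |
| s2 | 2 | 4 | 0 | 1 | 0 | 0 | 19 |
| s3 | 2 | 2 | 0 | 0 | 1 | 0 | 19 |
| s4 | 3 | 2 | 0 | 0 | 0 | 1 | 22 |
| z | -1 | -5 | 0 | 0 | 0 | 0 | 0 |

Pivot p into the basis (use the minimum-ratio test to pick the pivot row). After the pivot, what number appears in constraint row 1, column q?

11/3

Ratio test on column p — row 1: 15/2 = 15/2; row 2: 19/2 = 19/2; row 3: 19/2 = 19/2; row 4: 22/3 = 22/3. Minimum is 22/3 at row 4 (s4 leaves); pivot element 3.
Divide row 4 by 3; eliminate column p from the other rows.
Row 1 update in column q: 5 − 2·(2/3) = 11/3.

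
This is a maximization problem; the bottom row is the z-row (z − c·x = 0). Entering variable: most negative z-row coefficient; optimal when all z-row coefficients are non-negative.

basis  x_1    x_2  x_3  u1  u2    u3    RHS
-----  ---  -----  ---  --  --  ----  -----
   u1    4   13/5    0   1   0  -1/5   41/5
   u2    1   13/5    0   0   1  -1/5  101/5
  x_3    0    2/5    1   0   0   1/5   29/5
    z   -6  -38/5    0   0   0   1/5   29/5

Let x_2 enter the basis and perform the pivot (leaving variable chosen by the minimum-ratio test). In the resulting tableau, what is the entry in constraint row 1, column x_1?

20/13

Ratio test on column x_2 — row 1: (41/5)/(13/5) = 41/13; row 2: (101/5)/(13/5) = 101/13; row 3: (29/5)/(2/5) = 29/2. Minimum is 41/13 at row 1 (u1 leaves); pivot element 13/5.
Divide row 1 by 13/5; eliminate column x_2 from the other rows.
In the new row 1, the x_1 entry is the old entry divided by the pivot: 4/(13/5) = 20/13.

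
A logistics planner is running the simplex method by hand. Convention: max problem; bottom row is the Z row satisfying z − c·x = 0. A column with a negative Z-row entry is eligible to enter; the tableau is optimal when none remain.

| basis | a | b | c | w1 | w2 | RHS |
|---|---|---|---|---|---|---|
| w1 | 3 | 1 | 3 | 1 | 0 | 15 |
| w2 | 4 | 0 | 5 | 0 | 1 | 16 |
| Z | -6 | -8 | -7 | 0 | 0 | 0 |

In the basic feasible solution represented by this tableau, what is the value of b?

0

b is not in the basis, so in the current basic feasible solution b = 0.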